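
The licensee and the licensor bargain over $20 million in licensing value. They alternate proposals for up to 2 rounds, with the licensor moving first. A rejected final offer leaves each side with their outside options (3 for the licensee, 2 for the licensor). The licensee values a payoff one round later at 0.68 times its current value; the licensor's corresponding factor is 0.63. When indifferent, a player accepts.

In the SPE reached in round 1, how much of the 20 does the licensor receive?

By backward induction:
Round 2 (the licensee proposes): the licensor gets 2 if talks fail, so the licensee offers 2 and keeps 18.
Round 1 (the licensor proposes): the licensee can get 18 next round, worth 0.68 × 18 = 12.24 now. The licensor offers 12.24 and keeps 20 − 12.24 = 7.76.

7.76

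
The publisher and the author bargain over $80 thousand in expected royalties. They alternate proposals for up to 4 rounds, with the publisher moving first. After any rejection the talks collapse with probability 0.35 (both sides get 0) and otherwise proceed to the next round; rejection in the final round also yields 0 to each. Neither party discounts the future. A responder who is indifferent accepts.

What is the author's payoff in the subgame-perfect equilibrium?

Round 4 (the author proposes): rejection yields 0 for the publisher; the author offers 0 and keeps 80.
Round 3 (the publisher proposes): rejecting gives the author an expected 0.65 × 80 = 52. The publisher offers 52 and keeps 80 − 52 = 28.
Round 2 (the author proposes): rejecting gives the publisher an expected 0.65 × 28 = 18.2; the author offers that and keeps 61.8.
Round 1 (the publisher proposes): rejecting gives the author an expected 0.65 × 61.8 = 40.17; the publisher offers that and keeps 39.83.

40.17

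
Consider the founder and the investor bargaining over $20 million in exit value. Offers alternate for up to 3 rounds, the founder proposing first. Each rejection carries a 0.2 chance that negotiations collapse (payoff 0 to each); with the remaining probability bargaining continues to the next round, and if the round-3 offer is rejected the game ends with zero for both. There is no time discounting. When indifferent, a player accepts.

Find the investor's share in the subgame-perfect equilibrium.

3.2

Round 3 (the founder proposes): the investor will accept anything ≥ 0, so the founder offers 0 and keeps 20.
Round 2 (the investor proposes): rejecting gives the founder an expected 0.8 × 20 = 16, so the investor offers 16, keeping 4.
Round 1 (the founder proposes): rejecting gives the investor an expected 0.8 × 4 = 3.2. The founder offers 3.2 and keeps 20 − 3.2 = 16.8.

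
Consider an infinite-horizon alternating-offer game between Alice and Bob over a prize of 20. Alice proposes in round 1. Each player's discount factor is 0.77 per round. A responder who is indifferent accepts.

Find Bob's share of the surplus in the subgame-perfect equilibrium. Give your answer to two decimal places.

8.70

In a stationary SPE each proposer offers the other exactly their discounted continuation value.
If Alice keeps x when proposing and Bob keeps y when proposing, then x = 20 − 0.77y and y = 20 − 0.77x.
Solving: x = 20(1 − 0.77) / (1 − 0.77·0.77) = 4.6 / 0.4071 ≈ 11.2994.
Bob gets 20 − 11.2994 ≈ 8.7006.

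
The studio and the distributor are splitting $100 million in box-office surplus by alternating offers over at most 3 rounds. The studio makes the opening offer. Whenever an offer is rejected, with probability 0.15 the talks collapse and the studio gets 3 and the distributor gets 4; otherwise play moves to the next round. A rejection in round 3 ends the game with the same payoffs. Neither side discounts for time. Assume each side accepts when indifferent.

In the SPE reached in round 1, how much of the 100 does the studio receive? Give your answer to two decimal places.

84.14

By backward induction:
Round 3 (the studio proposes): the distributor gets 4 if talks fail, so the studio offers 4 and keeps 96.
Round 2 (the distributor proposes): rejecting gives the studio an expected 0.85 × 96 + 0.15 × 3 = 82.05. The distributor offers 82.05 and keeps 100 − 82.05 = 17.95.
Round 1 (the studio proposes): rejecting gives the distributor an expected 0.85 × 17.95 + 0.15 × 4 = 15.8575, so the studio offers 15.8575, keeping 84.1425.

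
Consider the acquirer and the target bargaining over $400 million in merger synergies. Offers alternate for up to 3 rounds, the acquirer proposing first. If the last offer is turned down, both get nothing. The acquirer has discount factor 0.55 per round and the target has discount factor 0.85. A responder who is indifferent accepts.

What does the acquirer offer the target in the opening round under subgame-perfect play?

153

Round 3 (the acquirer proposes): the target will accept anything ≥ 0, so the acquirer offers 0 and keeps 400.
Round 2 (the target proposes): the acquirer can get 400 next round, worth 0.55 × 400 = 220 now, so the target offers 220, keeping 180.
Round 1 (the acquirer proposes): the target can get 180 next round, worth 0.85 × 180 = 153 now, so the acquirer offers 153, keeping 247.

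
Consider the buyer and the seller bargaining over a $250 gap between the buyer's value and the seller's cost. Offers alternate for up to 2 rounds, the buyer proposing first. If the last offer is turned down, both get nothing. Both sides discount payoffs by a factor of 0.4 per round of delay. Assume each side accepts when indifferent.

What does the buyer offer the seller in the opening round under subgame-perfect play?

Round 2 (the seller proposes): rejection yields 0 for the buyer; the seller offers 0 and keeps 250.
Round 1 (the buyer proposes): the seller can get 250 next round, worth 0.4 × 250 = 100 now, so the buyer offers 100, keeping 150.

100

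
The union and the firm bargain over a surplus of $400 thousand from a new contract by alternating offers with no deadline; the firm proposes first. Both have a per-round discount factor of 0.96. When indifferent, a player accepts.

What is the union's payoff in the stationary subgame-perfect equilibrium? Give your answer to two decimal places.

195.92

Let x be the firm's share when the firm proposes and y be the union's share when the union proposes.
The union accepts iff offered ≥ 0.96·y, so x = 400 − 0.96y. Symmetrically y = 400 − 0.96x.
Substituting: x = 400 − 0.96(400 − 0.96x), giving x(1 − 0.96·0.96) = 400(1 − 0.96).
So x = 400 × 0.04 / 0.0784 ≈ 204.0816, and the union receives 400 − x ≈ 195.9184.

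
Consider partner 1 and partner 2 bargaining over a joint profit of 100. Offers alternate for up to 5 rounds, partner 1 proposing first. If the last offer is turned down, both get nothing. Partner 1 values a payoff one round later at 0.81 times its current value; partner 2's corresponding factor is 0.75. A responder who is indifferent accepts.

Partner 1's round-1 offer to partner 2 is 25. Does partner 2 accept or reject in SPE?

Accept

Round 5 (partner 1 proposes): partner 2 will accept anything ≥ 0, so partner 1 offers 0 and keeps 100.
Round 4 (partner 2 proposes): partner 1 can get 100 next round, worth 0.81 × 100 = 81 now, so partner 2 offers 81, keeping 19.
Round 3 (partner 1 proposes): partner 2 can get 19 next round, worth 0.75 × 19 = 14.25 now; partner 1 offers that and keeps 85.75.
Round 2 (partner 2 proposes): partner 1 can get 85.75 next round, worth 0.81 × 85.75 = 69.4575 now, so partner 2 offers 69.4575, keeping 30.5425.
So by rejecting in round 1, partner 2 gets 30.5425 next round, worth 0.75 × 30.5425 = 22.906875 now.
Offer 25 ≥ 22.906875, so partner 2 accepts.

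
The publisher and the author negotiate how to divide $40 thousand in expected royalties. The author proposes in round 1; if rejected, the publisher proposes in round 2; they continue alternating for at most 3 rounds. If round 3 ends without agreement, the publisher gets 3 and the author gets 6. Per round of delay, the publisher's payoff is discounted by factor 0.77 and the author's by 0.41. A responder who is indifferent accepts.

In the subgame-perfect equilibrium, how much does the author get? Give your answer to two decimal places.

Solve by backward induction from round 3.
Round 3 (the author proposes): the publisher gets 3 if talks fail, so the author offers 3 and keeps 37.
Round 2 (the publisher proposes): the author can get 37 next round, worth 0.41 × 37 = 15.17 now, so the publisher offers 15.17, keeping 24.83.
Round 1 (the author proposes): the publisher can get 24.83 next round, worth 0.77 × 24.83 = 19.1191 now, so the author offers 19.1191, keeping 20.8809.

20.88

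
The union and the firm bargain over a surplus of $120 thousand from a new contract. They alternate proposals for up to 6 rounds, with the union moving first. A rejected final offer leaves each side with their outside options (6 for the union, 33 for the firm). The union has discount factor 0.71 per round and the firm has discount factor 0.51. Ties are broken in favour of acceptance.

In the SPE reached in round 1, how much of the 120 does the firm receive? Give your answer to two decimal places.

Round 6 (the firm proposes): the union gets 6 if talks fail, so the firm offers 6 and keeps 114.
Round 5 (the union proposes): the firm can get 114 next round, worth 0.51 × 114 = 58.14 now; the union offers that and keeps 61.86.
Round 4 (the firm proposes): the union can get 61.86 next round, worth 0.71 × 61.86 = 43.9206 now. The firm offers 43.9206 and keeps 120 − 43.9206 = 76.0794.
Round 3 (the union proposes): the firm can get 76.0794 next round, worth 0.51 × 76.0794 = 38.800494 now; the union offers that and keeps 81.199506.
Round 2 (the firm proposes): the union can get 81.199506 next round, worth 0.71 × 81.199506 = 57.65164926 now; the firm offers that and keeps 62.34835074.
Round 1 (the union proposes): the firm can get 62.34835074 next round, worth 0.51 × 62.34835074 = 31.7976588774 now; the union offers that and keeps 88.2023411226.

31.80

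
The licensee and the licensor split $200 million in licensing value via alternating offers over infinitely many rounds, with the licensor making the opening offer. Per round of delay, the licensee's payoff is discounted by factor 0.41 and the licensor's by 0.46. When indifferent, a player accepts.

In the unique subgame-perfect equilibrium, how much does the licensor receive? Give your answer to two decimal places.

145.43

Let x be the licensor's share when the licensor proposes and y be the licensee's share when the licensee proposes.
The licensee accepts iff offered ≥ 0.41·y, so x = 200 − 0.41y. Symmetrically y = 200 − 0.46x.
Substituting: x = 200 − 0.41(200 − 0.46x), giving x(1 − 0.46·0.41) = 200(1 − 0.41).
So x = 200 × 0.59 / 0.8114 ≈ 145.4277, and the licensee receives 200 − x ≈ 54.5723.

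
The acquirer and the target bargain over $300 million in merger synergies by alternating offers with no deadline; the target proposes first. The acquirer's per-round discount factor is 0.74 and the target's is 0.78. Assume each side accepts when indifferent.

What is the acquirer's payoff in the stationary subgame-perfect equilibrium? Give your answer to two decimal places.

When the target proposes, the acquirer accepts any offer worth at least 0.74 times what the acquirer would get by proposing next round; and vice versa.
This gives x = 300 − 0.74y and y = 300 − 0.78x, where x and y are each side's share when it proposes.
Hence (1 − 0.74·0.78)x = 300(1 − 0.74), i.e. 0.4228·x = 78.
x ≈ 184.4844; the acquirer's share is 300 − x ≈ 115.5156.

115.52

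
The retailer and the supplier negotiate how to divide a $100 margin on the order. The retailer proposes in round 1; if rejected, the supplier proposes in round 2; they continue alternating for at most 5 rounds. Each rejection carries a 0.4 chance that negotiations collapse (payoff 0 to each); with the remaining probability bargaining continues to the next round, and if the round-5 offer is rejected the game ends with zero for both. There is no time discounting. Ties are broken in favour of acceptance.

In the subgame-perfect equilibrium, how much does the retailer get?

By backward induction:
Round 5 (the retailer proposes): rejection yields 0 for the supplier; the retailer offers 0 and keeps 100.
Round 4 (the supplier proposes): rejecting gives the retailer an expected 0.6 × 100 = 60. The supplier offers 60 and keeps 100 − 60 = 40.
Round 3 (the retailer proposes): rejecting gives the supplier an expected 0.6 × 40 = 24, so the retailer offers 24, keeping 76.
Round 2 (the supplier proposes): rejecting gives the retailer an expected 0.6 × 76 = 45.6. The supplier offers 45.6 and keeps 100 − 45.6 = 54.4.
Round 1 (the retailer proposes): rejecting gives the supplier an expected 0.6 × 54.4 = 32.64, so the retailer offers 32.64, keeping 67.36.

67.36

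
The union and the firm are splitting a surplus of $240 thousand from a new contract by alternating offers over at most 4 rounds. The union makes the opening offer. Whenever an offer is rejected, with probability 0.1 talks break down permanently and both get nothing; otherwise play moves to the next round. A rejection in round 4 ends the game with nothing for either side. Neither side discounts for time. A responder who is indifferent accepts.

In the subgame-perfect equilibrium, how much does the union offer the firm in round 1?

By backward induction:
Round 4 (the firm proposes): the union will accept anything ≥ 0, so the firm offers 0 and keeps 240.
Round 3 (the union proposes): rejecting gives the firm an expected 0.9 × 240 = 216. The union offers 216 and keeps 240 − 216 = 24.
Round 2 (the firm proposes): rejecting gives the union an expected 0.9 × 24 = 21.6. The firm offers 21.6 and keeps 240 − 21.6 = 218.4.
Round 1 (the union proposes): rejecting gives the firm an expected 0.9 × 218.4 = 196.56; the union offers that and keeps 43.44.

196.56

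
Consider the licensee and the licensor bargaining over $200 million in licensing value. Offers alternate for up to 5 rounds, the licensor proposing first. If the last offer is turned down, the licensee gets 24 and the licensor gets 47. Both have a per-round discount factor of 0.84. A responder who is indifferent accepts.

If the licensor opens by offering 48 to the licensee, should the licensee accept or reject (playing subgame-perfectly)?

Round 5 (the licensor proposes): the licensee gets 24 if talks fail, so the licensor offers 24 and keeps 176.
Round 4 (the licensee proposes): the licensor can get 176 next round, worth 0.84 × 176 = 147.84 now, so the licensee offers 147.84, keeping 52.16.
Round 3 (the licensor proposes): the licensee can get 52.16 next round, worth 0.84 × 52.16 = 43.8144 now. The licensor offers 43.8144 and keeps 200 − 43.8144 = 156.1856.
Round 2 (the licensee proposes): the licensor can get 156.1856 next round, worth 0.84 × 156.1856 = 131.195904 now. The licensee offers 131.195904 and keeps 200 − 131.195904 = 68.804096.
So by rejecting in round 1, the licensee gets 68.804096 next round, worth 0.84 × 68.804096 = 57.79544064 now.
Offer 48 < 57.79544064, so the licensee rejects.

Reject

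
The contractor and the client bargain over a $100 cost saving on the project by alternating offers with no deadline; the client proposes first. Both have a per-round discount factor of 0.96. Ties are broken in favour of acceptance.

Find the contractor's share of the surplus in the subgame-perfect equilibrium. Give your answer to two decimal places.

48.98

In a stationary SPE each proposer offers the other exactly their discounted continuation value.
If the client keeps x when proposing and the contractor keeps y when proposing, then x = 100 − 0.96y and y = 100 − 0.96x.
Solving: x = 100(1 − 0.96) / (1 − 0.96·0.96) = 4 / 0.0784 ≈ 51.0204.
The contractor gets 100 − 51.0204 ≈ 48.9796.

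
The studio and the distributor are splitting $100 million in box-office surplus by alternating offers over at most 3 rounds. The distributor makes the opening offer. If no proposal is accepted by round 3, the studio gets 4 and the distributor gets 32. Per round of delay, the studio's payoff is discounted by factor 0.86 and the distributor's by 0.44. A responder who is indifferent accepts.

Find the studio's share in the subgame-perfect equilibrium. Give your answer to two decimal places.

Round 3 (the distributor proposes): the studio gets 4 if talks fail, so the distributor offers 4 and keeps 96.
Round 2 (the studio proposes): the distributor can get 96 next round, worth 0.44 × 96 = 42.24 now; the studio offers that and keeps 57.76.
Round 1 (the distributor proposes): the studio can get 57.76 next round, worth 0.86 × 57.76 = 49.6736 now. The distributor offers 49.6736 and keeps 100 − 49.6736 = 50.3264.

49.67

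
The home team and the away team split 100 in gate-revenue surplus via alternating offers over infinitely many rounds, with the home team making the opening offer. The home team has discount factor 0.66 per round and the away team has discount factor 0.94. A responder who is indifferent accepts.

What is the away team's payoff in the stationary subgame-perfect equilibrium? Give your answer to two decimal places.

Let x be the home team's share when the home team proposes and y be the away team's share when the away team proposes.
The away team accepts iff offered ≥ 0.94·y, so x = 100 − 0.94y. Symmetrically y = 100 − 0.66x.
Substituting: x = 100 − 0.94(100 − 0.66x), giving x(1 − 0.66·0.94) = 100(1 − 0.94).
So x = 100 × 0.06 / 0.3796 ≈ 15.8061, and the away team receives 100 − x ≈ 84.1939.

84.19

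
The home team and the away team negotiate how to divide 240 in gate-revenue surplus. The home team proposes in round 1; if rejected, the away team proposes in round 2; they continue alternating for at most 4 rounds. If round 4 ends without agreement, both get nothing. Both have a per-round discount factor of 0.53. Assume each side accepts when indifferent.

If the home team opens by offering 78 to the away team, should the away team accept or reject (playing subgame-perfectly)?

Round 4 (the away team proposes): the home team will accept anything ≥ 0, so the away team offers 0 and keeps 240.
Round 3 (the home team proposes): the away team can get 240 next round, worth 0.53 × 240 = 127.2 now; the home team offers that and keeps 112.8.
Round 2 (the away team proposes): the home team can get 112.8 next round, worth 0.53 × 112.8 = 59.784 now. The away team offers 59.784 and keeps 240 − 59.784 = 180.216.
So by rejecting in round 1, the away team gets 180.216 next round, worth 0.53 × 180.216 = 95.51448 now.
Offer 78 < 95.51448, so the away team rejects.

Reject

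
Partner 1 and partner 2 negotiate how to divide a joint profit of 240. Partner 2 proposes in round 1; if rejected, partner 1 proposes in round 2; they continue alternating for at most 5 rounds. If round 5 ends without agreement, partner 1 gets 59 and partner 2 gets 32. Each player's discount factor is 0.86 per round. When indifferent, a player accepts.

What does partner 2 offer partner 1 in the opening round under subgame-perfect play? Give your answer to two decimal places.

By backward induction:
Round 5 (partner 2 proposes): partner 1 gets 59 if talks fail, so partner 2 offers 59 and keeps 181.
Round 4 (partner 1 proposes): partner 2 can get 181 next round, worth 0.86 × 181 = 155.66 now, so partner 1 offers 155.66, keeping 84.34.
Round 3 (partner 2 proposes): partner 1 can get 84.34 next round, worth 0.86 × 84.34 = 72.5324 now, so partner 2 offers 72.5324, keeping 167.4676.
Round 2 (partner 1 proposes): partner 2 can get 167.4676 next round, worth 0.86 × 167.4676 = 144.022136 now; partner 1 offers that and keeps 95.977864.
Round 1 (partner 2 proposes): partner 1 can get 95.977864 next round, worth 0.86 × 95.977864 = 82.54096304 now. Partner 2 offers 82.54096304 and keeps 240 − 82.54096304 = 157.45903696.

82.54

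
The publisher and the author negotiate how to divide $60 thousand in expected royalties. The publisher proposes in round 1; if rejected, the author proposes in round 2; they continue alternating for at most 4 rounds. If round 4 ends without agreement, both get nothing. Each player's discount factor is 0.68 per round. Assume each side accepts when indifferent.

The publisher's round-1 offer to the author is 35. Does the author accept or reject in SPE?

Accept

Work out the author's continuation value if the offer is rejected.
Round 4 (the author proposes): the publisher will accept anything ≥ 0, so the author offers 0 and keeps 60.
Round 3 (the publisher proposes): the author can get 60 next round, worth 0.68 × 60 = 40.8 now; the publisher offers that and keeps 19.2.
Round 2 (the author proposes): the publisher can get 19.2 next round, worth 0.68 × 19.2 = 13.056 now; the author offers that and keeps 46.944.
So by rejecting in round 1, the author gets 46.944 next round, worth 0.68 × 46.944 = 31.92192 now.
Offer 35 ≥ 31.92192, so the author accepts.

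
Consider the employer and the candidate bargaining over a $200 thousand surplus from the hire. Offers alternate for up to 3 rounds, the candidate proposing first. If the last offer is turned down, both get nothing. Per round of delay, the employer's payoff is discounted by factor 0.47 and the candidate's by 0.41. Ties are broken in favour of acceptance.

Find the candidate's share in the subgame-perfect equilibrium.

144.54

Solve by backward induction from round 3.
Round 3 (the candidate proposes): rejection yields 0 for the employer; the candidate offers 0 and keeps 200.
Round 2 (the employer proposes): the candidate can get 200 next round, worth 0.41 × 200 = 82 now, so the employer offers 82, keeping 118.
Round 1 (the candidate proposes): the employer can get 118 next round, worth 0.47 × 118 = 55.46 now, so the candidate offers 55.46, keeping 144.54.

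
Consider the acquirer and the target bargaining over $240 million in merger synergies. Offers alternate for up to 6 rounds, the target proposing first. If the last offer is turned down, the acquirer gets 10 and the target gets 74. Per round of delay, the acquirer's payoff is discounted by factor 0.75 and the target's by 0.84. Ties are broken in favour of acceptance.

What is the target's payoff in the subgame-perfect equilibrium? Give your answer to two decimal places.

143.64

Work backward from the last round.
Round 6 (the acquirer proposes): the target gets 74 if talks fail, so the acquirer offers 74 and keeps 166.
Round 5 (the target proposes): the acquirer can get 166 next round, worth 0.75 × 166 = 124.5 now; the target offers that and keeps 115.5.
Round 4 (the acquirer proposes): the target can get 115.5 next round, worth 0.84 × 115.5 = 97.02 now, so the acquirer offers 97.02, keeping 142.98.
Round 3 (the target proposes): the acquirer can get 142.98 next round, worth 0.75 × 142.98 = 107.235 now, so the target offers 107.235, keeping 132.765.
Round 2 (the acquirer proposes): the target can get 132.765 next round, worth 0.84 × 132.765 = 111.5226 now, so the acquirer offers 111.5226, keeping 128.4774.
Round 1 (the target proposes): the acquirer can get 128.4774 next round, worth 0.75 × 128.4774 = 96.35805 now. The target offers 96.35805 and keeps 240 − 96.35805 = 143.64195.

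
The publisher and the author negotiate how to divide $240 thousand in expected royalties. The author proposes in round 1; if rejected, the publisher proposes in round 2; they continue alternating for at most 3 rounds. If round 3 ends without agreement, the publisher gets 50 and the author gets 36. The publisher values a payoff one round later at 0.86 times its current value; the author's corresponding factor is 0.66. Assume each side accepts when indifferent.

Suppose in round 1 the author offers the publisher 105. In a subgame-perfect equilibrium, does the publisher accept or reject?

Round 3 (the author proposes): the publisher gets 50 if talks fail, so the author offers 50 and keeps 190.
Round 2 (the publisher proposes): the author can get 190 next round, worth 0.66 × 190 = 125.4 now. The publisher offers 125.4 and keeps 240 − 125.4 = 114.6.
So by rejecting in round 1, the publisher gets 114.6 next round, worth 0.86 × 114.6 = 98.556 now.
Offer 105 ≥ 98.556, so the publisher accepts.

Accept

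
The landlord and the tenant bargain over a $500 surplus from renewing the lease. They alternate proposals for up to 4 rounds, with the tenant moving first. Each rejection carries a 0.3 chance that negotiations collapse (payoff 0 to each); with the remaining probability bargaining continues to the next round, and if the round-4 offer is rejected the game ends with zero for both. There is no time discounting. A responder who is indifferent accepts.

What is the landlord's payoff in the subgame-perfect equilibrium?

Round 4 (the landlord proposes): the tenant will accept anything ≥ 0, so the landlord offers 0 and keeps 500.
Round 3 (the tenant proposes): rejecting gives the landlord an expected 0.7 × 500 = 350. The tenant offers 350 and keeps 500 − 350 = 150.
Round 2 (the landlord proposes): rejecting gives the tenant an expected 0.7 × 150 = 105. The landlord offers 105 and keeps 500 − 105 = 395.
Round 1 (the tenant proposes): rejecting gives the landlord an expected 0.7 × 395 = 276.5. The tenant offers 276.5 and keeps 500 − 276.5 = 223.5.

276.5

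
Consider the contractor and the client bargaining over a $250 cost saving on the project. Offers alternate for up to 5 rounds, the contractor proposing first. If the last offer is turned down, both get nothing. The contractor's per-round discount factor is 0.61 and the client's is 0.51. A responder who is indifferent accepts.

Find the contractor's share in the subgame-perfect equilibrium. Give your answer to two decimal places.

184.81

Round 5 (the contractor proposes): the client will accept anything ≥ 0, so the contractor offers 0 and keeps 250.
Round 4 (the client proposes): the contractor can get 250 next round, worth 0.61 × 250 = 152.5 now. The client offers 152.5 and keeps 250 − 152.5 = 97.5.
Round 3 (the contractor proposes): the client can get 97.5 next round, worth 0.51 × 97.5 = 49.725 now. The contractor offers 49.725 and keeps 250 − 49.725 = 200.275.
Round 2 (the client proposes): the contractor can get 200.275 next round, worth 0.61 × 200.275 = 122.16775 now, so the client offers 122.16775, keeping 127.83225.
Round 1 (the contractor proposes): the client can get 127.83225 next round, worth 0.51 × 127.83225 = 65.1944475 now, so the contractor offers 65.1944475, keeping 184.8055525.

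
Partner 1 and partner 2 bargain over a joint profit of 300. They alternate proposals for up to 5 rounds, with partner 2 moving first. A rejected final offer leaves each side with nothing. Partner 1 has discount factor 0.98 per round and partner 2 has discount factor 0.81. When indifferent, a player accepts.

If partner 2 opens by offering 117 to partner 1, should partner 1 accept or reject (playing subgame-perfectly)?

Round 5 (partner 2 proposes): rejection yields 0 for partner 1; partner 2 offers 0 and keeps 300.
Round 4 (partner 1 proposes): partner 2 can get 300 next round, worth 0.81 × 300 = 243 now. Partner 1 offers 243 and keeps 300 − 243 = 57.
Round 3 (partner 2 proposes): partner 1 can get 57 next round, worth 0.98 × 57 = 55.86 now. Partner 2 offers 55.86 and keeps 300 − 55.86 = 244.14.
Round 2 (partner 1 proposes): partner 2 can get 244.14 next round, worth 0.81 × 244.14 = 197.7534 now; partner 1 offers that and keeps 102.2466.
So by rejecting in round 1, partner 1 gets 102.2466 next round, worth 0.98 × 102.2466 = 100.201668 now.
Offer 117 ≥ 100.201668, so partner 1 accepts.

Accept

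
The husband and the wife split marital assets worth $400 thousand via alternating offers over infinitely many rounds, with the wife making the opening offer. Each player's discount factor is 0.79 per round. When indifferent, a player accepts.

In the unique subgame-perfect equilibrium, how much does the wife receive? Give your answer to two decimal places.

223.46

In a stationary SPE each proposer offers the other exactly their discounted continuation value.
If the wife keeps x when proposing and the husband keeps y when proposing, then x = 400 − 0.79y and y = 400 − 0.79x.
Solving: x = 400(1 − 0.79) / (1 − 0.79·0.79) = 84 / 0.3759 ≈ 223.4637.
The husband gets 400 − 223.4637 ≈ 176.5363.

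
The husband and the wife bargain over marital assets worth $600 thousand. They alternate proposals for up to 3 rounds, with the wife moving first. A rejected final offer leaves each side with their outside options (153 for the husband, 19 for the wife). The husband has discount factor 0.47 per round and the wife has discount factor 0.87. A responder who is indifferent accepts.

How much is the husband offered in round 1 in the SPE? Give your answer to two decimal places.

99.22

Round 3 (the wife proposes): the husband gets 153 if talks fail, so the wife offers 153 and keeps 447.
Round 2 (the husband proposes): the wife can get 447 next round, worth 0.87 × 447 = 388.89 now. The husband offers 388.89 and keeps 600 − 388.89 = 211.11.
Round 1 (the wife proposes): the husband can get 211.11 next round, worth 0.47 × 211.11 = 99.2217 now, so the wife offers 99.2217, keeping 500.7783.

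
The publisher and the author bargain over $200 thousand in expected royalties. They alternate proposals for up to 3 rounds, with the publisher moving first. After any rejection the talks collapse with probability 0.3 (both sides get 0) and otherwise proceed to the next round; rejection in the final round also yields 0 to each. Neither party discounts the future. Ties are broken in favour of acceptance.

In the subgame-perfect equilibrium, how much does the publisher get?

By backward induction:
Round 3 (the publisher proposes): rejection yields 0 for the author; the publisher offers 0 and keeps 200.
Round 2 (the author proposes): rejecting gives the publisher an expected 0.7 × 200 = 140, so the author offers 140, keeping 60.
Round 1 (the publisher proposes): rejecting gives the author an expected 0.7 × 60 = 42, so the publisher offers 42, keeping 158.

158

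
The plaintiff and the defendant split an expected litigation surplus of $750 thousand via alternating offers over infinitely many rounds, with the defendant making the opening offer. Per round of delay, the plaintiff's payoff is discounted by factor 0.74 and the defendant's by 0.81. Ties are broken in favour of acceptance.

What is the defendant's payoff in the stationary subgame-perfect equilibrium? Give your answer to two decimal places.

486.77

In a stationary SPE each proposer offers the other exactly their discounted continuation value.
If the defendant keeps x when proposing and the plaintiff keeps y when proposing, then x = 750 − 0.74y and y = 750 − 0.81x.
Solving: x = 750(1 − 0.74) / (1 − 0.81·0.74) = 195 / 0.4006 ≈ 486.7698.
The plaintiff gets 750 − 486.7698 ≈ 263.2302.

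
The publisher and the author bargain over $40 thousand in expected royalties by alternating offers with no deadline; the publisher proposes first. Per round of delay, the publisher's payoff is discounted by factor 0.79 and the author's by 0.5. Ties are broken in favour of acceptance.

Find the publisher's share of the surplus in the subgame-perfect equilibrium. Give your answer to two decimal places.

33.06

In a stationary SPE each proposer offers the other exactly their discounted continuation value.
If the publisher keeps x when proposing and the author keeps y when proposing, then x = 40 − 0.5y and y = 40 − 0.79x.
Solving: x = 40(1 − 0.5) / (1 − 0.79·0.5) = 20 / 0.605 ≈ 33.0579.
The author gets 40 − 33.0579 ≈ 6.9421.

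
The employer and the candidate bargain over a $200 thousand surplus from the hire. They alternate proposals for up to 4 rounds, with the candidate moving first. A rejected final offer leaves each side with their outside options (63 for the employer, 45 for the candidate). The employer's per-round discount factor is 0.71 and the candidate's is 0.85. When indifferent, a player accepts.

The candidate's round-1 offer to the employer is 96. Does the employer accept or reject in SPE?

Accept

Work out the employer's continuation value if the offer is rejected.
Round 4 (the employer proposes): the candidate gets 45 if talks fail, so the employer offers 45 and keeps 155.
Round 3 (the candidate proposes): the employer can get 155 next round, worth 0.71 × 155 = 110.05 now; the candidate offers that and keeps 89.95.
Round 2 (the employer proposes): the candidate can get 89.95 next round, worth 0.85 × 89.95 = 76.4575 now, so the employer offers 76.4575, keeping 123.5425.
So by rejecting in round 1, the employer gets 123.5425 next round, worth 0.71 × 123.5425 = 87.715175 now.
Offer 96 ≥ 87.715175, so the employer accepts.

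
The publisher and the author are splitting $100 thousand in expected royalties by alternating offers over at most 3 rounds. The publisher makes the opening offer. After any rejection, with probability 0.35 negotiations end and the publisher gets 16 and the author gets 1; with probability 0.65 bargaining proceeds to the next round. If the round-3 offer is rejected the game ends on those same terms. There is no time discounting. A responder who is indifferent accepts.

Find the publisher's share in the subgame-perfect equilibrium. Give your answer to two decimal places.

80.12

Round 3 (the publisher proposes): the author gets 1 if talks fail, so the publisher offers 1 and keeps 99.
Round 2 (the author proposes): rejecting gives the publisher an expected 0.65 × 99 + 0.35 × 16 = 69.95, so the author offers 69.95, keeping 30.05.
Round 1 (the publisher proposes): rejecting gives the author an expected 0.65 × 30.05 + 0.35 × 1 = 19.8825, so the publisher offers 19.8825, keeping 80.1175.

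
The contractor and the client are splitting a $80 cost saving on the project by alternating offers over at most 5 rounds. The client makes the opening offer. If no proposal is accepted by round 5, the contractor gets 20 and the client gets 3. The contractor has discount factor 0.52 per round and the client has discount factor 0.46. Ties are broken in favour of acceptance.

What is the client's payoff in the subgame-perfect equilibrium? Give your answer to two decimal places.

Round 5 (the client proposes): the contractor gets 20 if talks fail, so the client offers 20 and keeps 60.
Round 4 (the contractor proposes): the client can get 60 next round, worth 0.46 × 60 = 27.6 now, so the contractor offers 27.6, keeping 52.4.
Round 3 (the client proposes): the contractor can get 52.4 next round, worth 0.52 × 52.4 = 27.248 now, so the client offers 27.248, keeping 52.752.
Round 2 (the contractor proposes): the client can get 52.752 next round, worth 0.46 × 52.752 = 24.26592 now. The contractor offers 24.26592 and keeps 80 − 24.26592 = 55.73408.
Round 1 (the client proposes): the contractor can get 55.73408 next round, worth 0.52 × 55.73408 = 28.9817216 now. The client offers 28.9817216 and keeps 80 − 28.9817216 = 51.0182784.

51.02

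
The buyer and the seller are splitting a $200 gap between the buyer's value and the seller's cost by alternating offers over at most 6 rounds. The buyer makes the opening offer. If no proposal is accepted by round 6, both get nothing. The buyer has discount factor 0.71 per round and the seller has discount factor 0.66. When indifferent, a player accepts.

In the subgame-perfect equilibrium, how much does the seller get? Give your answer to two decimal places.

85.20

Work backward from the last round.
Round 6 (the seller proposes): rejection yields 0 for the buyer; the seller offers 0 and keeps 200.
Round 5 (the buyer proposes): the seller can get 200 next round, worth 0.66 × 200 = 132 now. The buyer offers 132 and keeps 200 − 132 = 68.
Round 4 (the seller proposes): the buyer can get 68 next round, worth 0.71 × 68 = 48.28 now. The seller offers 48.28 and keeps 200 − 48.28 = 151.72.
Round 3 (the buyer proposes): the seller can get 151.72 next round, worth 0.66 × 151.72 = 100.1352 now. The buyer offers 100.1352 and keeps 200 − 100.1352 = 99.8648.
Round 2 (the seller proposes): the buyer can get 99.8648 next round, worth 0.71 × 99.8648 = 70.904008 now; the seller offers that and keeps 129.095992.
Round 1 (the buyer proposes): the seller can get 129.095992 next round, worth 0.66 × 129.095992 = 85.20335472 now; the buyer offers that and keeps 114.79664528.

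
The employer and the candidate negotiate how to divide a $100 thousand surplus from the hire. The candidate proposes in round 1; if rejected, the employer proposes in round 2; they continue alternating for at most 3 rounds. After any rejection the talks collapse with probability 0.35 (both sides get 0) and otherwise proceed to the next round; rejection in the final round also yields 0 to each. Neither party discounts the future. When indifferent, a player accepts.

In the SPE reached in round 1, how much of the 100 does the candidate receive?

Round 3 (the candidate proposes): rejection yields 0 for the employer; the candidate offers 0 and keeps 100.
Round 2 (the employer proposes): rejecting gives the candidate an expected 0.65 × 100 = 65. The employer offers 65 and keeps 100 − 65 = 35.
Round 1 (the candidate proposes): rejecting gives the employer an expected 0.65 × 35 = 22.75; the candidate offers that and keeps 77.25.

77.25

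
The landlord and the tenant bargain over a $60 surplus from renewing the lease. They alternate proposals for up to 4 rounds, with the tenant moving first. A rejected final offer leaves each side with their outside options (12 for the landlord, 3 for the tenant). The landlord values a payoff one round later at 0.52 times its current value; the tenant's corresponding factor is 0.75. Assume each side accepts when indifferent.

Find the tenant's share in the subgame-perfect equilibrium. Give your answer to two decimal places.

Round 4 (the landlord proposes): the tenant gets 3 if talks fail, so the landlord offers 3 and keeps 57.
Round 3 (the tenant proposes): the landlord can get 57 next round, worth 0.52 × 57 = 29.64 now. The tenant offers 29.64 and keeps 60 − 29.64 = 30.36.
Round 2 (the landlord proposes): the tenant can get 30.36 next round, worth 0.75 × 30.36 = 22.77 now. The landlord offers 22.77 and keeps 60 − 22.77 = 37.23.
Round 1 (the tenant proposes): the landlord can get 37.23 next round, worth 0.52 × 37.23 = 19.3596 now. The tenant offers 19.3596 and keeps 60 − 19.3596 = 40.6404.

40.64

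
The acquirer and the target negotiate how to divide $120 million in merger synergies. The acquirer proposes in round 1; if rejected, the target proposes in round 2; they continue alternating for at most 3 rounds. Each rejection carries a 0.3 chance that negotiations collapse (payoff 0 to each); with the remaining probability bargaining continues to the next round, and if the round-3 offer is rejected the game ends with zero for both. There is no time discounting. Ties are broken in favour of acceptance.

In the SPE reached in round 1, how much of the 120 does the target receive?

25.2

Round 3 (the acquirer proposes): rejection yields 0 for the target; the acquirer offers 0 and keeps 120.
Round 2 (the target proposes): rejecting gives the acquirer an expected 0.7 × 120 = 84. The target offers 84 and keeps 120 − 84 = 36.
Round 1 (the acquirer proposes): rejecting gives the target an expected 0.7 × 36 = 25.2; the acquirer offers that and keeps 94.8.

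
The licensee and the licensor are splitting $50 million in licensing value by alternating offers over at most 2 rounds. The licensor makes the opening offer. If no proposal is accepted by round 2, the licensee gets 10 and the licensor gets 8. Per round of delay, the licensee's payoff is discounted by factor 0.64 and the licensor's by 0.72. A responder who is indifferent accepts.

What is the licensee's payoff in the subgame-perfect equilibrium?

Solve by backward induction from round 2.
Round 2 (the licensee proposes): the licensor gets 8 if talks fail, so the licensee offers 8 and keeps 42.
Round 1 (the licensor proposes): the licensee can get 42 next round, worth 0.64 × 42 = 26.88 now, so the licensor offers 26.88, keeping 23.12.

26.88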